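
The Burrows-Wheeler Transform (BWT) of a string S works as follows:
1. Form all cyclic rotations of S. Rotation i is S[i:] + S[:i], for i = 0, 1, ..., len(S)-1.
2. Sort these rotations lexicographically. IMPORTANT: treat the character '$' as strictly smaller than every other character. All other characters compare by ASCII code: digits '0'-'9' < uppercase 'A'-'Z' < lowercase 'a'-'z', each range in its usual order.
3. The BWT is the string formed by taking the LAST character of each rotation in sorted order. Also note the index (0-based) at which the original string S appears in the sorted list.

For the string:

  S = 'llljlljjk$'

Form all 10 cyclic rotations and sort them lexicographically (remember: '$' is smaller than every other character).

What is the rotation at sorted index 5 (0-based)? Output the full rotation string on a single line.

Answer: ljjk$llljl

Derivation:
All 10 rotations (rotation i = S[i:]+S[:i]):
  rot[0] = llljlljjk$
  rot[1] = lljlljjk$l
  rot[2] = ljlljjk$ll
  rot[3] = jlljjk$lll
  rot[4] = lljjk$lllj
  rot[5] = ljjk$llljl
  rot[6] = jjk$llljll
  rot[7] = jk$llljllj
  rot[8] = k$llljlljj
  rot[9] = $llljlljjk
Sorted (with $ < everything):
  sorted[0] = $llljlljjk
  sorted[1] = jjk$llljll
  sorted[2] = jk$llljllj
  sorted[3] = jlljjk$lll
  sorted[4] = k$llljlljj
  sorted[5] = ljjk$llljl
  sorted[6] = ljlljjk$ll
  sorted[7] = lljjk$lllj
  sorted[8] = lljlljjk$l
  sorted[9] = llljlljjk$
sorted[5] = ljjk$llljl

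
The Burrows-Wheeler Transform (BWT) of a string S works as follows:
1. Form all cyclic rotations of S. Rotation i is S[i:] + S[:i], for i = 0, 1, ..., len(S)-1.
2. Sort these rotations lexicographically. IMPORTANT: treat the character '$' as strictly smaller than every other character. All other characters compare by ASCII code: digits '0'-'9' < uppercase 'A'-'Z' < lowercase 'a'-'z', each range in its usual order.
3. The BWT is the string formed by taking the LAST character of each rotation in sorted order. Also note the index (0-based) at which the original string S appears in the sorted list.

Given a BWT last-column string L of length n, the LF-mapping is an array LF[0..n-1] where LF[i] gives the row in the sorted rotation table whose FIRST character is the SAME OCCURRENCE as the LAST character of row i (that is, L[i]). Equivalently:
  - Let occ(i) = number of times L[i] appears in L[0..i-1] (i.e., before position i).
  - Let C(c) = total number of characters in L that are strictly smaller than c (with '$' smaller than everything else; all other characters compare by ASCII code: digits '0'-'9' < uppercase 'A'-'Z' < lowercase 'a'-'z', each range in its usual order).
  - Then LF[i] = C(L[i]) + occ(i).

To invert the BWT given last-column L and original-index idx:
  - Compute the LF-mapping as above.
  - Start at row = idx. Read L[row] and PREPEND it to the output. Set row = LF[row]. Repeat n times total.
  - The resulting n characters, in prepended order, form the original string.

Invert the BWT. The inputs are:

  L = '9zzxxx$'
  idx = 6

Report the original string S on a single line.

LF mapping: 1 5 6 2 3 4 0
Walk LF starting at row 6, prepending L[row]:
  step 1: row=6, L[6]='$', prepend. Next row=LF[6]=0
  step 2: row=0, L[0]='9', prepend. Next row=LF[0]=1
  step 3: row=1, L[1]='z', prepend. Next row=LF[1]=5
  step 4: row=5, L[5]='x', prepend. Next row=LF[5]=4
  step 5: row=4, L[4]='x', prepend. Next row=LF[4]=3
  step 6: row=3, L[3]='x', prepend. Next row=LF[3]=2
  step 7: row=2, L[2]='z', prepend. Next row=LF[2]=6
Reversed output: zxxxz9$

Answer: zxxxz9$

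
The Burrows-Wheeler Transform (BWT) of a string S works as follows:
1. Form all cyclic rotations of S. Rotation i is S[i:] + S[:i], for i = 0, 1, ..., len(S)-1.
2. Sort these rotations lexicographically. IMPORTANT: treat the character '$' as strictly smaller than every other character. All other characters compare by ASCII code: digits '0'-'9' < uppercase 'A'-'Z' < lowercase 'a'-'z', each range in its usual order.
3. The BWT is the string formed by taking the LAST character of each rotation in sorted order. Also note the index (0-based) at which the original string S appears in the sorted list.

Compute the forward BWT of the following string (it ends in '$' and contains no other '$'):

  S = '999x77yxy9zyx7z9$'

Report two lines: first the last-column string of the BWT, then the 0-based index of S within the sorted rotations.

All 17 rotations (rotation i = S[i:]+S[:i]):
  rot[0] = 999x77yxy9zyx7z9$
  rot[1] = 99x77yxy9zyx7z9$9
  rot[2] = 9x77yxy9zyx7z9$99
  rot[3] = x77yxy9zyx7z9$999
  rot[4] = 77yxy9zyx7z9$999x
  rot[5] = 7yxy9zyx7z9$999x7
  rot[6] = yxy9zyx7z9$999x77
  rot[7] = xy9zyx7z9$999x77y
  rot[8] = y9zyx7z9$999x77yx
  rot[9] = 9zyx7z9$999x77yxy
  rot[10] = zyx7z9$999x77yxy9
  rot[11] = yx7z9$999x77yxy9z
  rot[12] = x7z9$999x77yxy9zy
  rot[13] = 7z9$999x77yxy9zyx
  rot[14] = z9$999x77yxy9zyx7
  rot[15] = 9$999x77yxy9zyx7z
  rot[16] = $999x77yxy9zyx7z9
Sorted (with $ < everything):
  sorted[0] = $999x77yxy9zyx7z9  (last char: '9')
  sorted[1] = 77yxy9zyx7z9$999x  (last char: 'x')
  sorted[2] = 7yxy9zyx7z9$999x7  (last char: '7')
  sorted[3] = 7z9$999x77yxy9zyx  (last char: 'x')
  sorted[4] = 9$999x77yxy9zyx7z  (last char: 'z')
  sorted[5] = 999x77yxy9zyx7z9$  (last char: '$')
  sorted[6] = 99x77yxy9zyx7z9$9  (last char: '9')
  sorted[7] = 9x77yxy9zyx7z9$99  (last char: '9')
  sorted[8] = 9zyx7z9$999x77yxy  (last char: 'y')
  sorted[9] = x77yxy9zyx7z9$999  (last char: '9')
  sorted[10] = x7z9$999x77yxy9zy  (last char: 'y')
  sorted[11] = xy9zyx7z9$999x77y  (last char: 'y')
  sorted[12] = y9zyx7z9$999x77yx  (last char: 'x')
  sorted[13] = yx7z9$999x77yxy9z  (last char: 'z')
  sorted[14] = yxy9zyx7z9$999x77  (last char: '7')
  sorted[15] = z9$999x77yxy9zyx7  (last char: '7')
  sorted[16] = zyx7z9$999x77yxy9  (last char: '9')
Last column: 9x7xz$99y9yyxz779
Original string S is at sorted index 5

Answer: 9x7xz$99y9yyxz779
5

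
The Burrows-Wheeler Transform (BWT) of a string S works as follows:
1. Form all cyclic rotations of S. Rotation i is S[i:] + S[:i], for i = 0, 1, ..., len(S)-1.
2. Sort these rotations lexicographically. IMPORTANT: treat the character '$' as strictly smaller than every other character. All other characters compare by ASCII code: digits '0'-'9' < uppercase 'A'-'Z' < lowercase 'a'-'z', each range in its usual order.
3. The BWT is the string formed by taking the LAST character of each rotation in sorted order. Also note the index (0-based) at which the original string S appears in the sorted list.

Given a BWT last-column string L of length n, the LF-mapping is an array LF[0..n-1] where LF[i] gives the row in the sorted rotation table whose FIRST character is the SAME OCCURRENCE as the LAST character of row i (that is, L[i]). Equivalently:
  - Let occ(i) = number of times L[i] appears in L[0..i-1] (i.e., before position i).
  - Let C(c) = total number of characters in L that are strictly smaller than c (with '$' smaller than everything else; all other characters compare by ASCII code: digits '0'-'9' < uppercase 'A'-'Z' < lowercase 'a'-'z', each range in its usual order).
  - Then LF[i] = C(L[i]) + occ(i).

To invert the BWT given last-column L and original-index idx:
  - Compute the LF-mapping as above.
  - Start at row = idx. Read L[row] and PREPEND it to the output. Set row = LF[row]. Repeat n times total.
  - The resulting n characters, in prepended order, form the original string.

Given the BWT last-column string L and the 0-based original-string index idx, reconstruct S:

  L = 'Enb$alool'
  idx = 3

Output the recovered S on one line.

Answer: balloonE$

Derivation:
LF mapping: 1 6 3 0 2 4 7 8 5
Walk LF starting at row 3, prepending L[row]:
  step 1: row=3, L[3]='$', prepend. Next row=LF[3]=0
  step 2: row=0, L[0]='E', prepend. Next row=LF[0]=1
  step 3: row=1, L[1]='n', prepend. Next row=LF[1]=6
  step 4: row=6, L[6]='o', prepend. Next row=LF[6]=7
  step 5: row=7, L[7]='o', prepend. Next row=LF[7]=8
  step 6: row=8, L[8]='l', prepend. Next row=LF[8]=5
  step 7: row=5, L[5]='l', prepend. Next row=LF[5]=4
  step 8: row=4, L[4]='a', prepend. Next row=LF[4]=2
  step 9: row=2, L[2]='b', prepend. Next row=LF[2]=3
Reversed output: balloonE$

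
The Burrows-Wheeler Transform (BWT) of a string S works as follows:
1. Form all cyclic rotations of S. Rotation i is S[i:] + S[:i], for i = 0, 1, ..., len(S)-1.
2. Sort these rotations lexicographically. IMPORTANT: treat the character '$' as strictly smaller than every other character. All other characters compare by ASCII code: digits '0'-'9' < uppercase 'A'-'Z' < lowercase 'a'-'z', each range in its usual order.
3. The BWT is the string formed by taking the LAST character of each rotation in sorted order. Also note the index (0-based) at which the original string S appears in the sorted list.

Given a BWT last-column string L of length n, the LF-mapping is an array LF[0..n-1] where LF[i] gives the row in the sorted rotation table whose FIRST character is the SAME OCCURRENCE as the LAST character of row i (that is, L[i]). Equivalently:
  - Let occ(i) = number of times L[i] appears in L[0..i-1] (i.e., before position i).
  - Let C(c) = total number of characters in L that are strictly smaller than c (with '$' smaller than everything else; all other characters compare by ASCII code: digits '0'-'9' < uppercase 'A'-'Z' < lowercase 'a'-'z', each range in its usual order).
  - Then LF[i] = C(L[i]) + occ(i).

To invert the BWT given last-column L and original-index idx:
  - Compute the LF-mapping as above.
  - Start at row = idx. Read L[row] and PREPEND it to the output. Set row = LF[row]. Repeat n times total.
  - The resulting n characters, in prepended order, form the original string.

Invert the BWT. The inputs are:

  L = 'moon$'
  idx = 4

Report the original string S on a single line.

Answer: onom$

Derivation:
LF mapping: 1 3 4 2 0
Walk LF starting at row 4, prepending L[row]:
  step 1: row=4, L[4]='$', prepend. Next row=LF[4]=0
  step 2: row=0, L[0]='m', prepend. Next row=LF[0]=1
  step 3: row=1, L[1]='o', prepend. Next row=LF[1]=3
  step 4: row=3, L[3]='n', prepend. Next row=LF[3]=2
  step 5: row=2, L[2]='o', prepend. Next row=LF[2]=4
Reversed output: onom$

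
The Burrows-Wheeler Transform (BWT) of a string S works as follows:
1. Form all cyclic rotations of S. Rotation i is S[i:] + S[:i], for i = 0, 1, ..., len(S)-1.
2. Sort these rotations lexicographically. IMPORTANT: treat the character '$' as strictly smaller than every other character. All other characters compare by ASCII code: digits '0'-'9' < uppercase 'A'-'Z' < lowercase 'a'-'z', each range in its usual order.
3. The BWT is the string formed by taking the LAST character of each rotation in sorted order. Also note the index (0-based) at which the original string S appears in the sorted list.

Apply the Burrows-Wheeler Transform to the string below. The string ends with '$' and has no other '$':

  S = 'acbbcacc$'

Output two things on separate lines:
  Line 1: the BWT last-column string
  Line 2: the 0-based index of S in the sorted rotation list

All 9 rotations (rotation i = S[i:]+S[:i]):
  rot[0] = acbbcacc$
  rot[1] = cbbcacc$a
  rot[2] = bbcacc$ac
  rot[3] = bcacc$acb
  rot[4] = cacc$acbb
  rot[5] = acc$acbbc
  rot[6] = cc$acbbca
  rot[7] = c$acbbcac
  rot[8] = $acbbcacc
Sorted (with $ < everything):
  sorted[0] = $acbbcacc  (last char: 'c')
  sorted[1] = acbbcacc$  (last char: '$')
  sorted[2] = acc$acbbc  (last char: 'c')
  sorted[3] = bbcacc$ac  (last char: 'c')
  sorted[4] = bcacc$acb  (last char: 'b')
  sorted[5] = c$acbbcac  (last char: 'c')
  sorted[6] = cacc$acbb  (last char: 'b')
  sorted[7] = cbbcacc$a  (last char: 'a')
  sorted[8] = cc$acbbca  (last char: 'a')
Last column: c$ccbcbaa
Original string S is at sorted index 1

Answer: c$ccbcbaa
1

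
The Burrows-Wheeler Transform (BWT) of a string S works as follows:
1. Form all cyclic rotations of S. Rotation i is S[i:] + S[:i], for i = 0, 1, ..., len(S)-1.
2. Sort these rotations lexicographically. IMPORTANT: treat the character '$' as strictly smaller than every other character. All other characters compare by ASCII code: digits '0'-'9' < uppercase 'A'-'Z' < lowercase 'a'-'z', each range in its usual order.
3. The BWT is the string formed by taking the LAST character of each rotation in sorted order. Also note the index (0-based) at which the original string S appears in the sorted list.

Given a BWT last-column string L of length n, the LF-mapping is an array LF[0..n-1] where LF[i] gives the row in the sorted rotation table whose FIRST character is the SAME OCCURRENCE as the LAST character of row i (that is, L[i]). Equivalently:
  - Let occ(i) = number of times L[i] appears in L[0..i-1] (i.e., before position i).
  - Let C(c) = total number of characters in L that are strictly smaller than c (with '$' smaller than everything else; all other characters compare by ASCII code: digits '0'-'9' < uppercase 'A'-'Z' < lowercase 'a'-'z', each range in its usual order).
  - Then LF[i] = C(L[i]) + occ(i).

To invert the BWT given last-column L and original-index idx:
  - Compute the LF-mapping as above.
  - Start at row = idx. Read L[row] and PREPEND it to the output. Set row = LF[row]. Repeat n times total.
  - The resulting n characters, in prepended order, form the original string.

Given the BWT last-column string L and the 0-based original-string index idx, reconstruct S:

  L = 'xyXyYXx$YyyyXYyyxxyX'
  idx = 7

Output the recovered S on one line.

Answer: YyXyXXYXyyyxyxyyxYx$

Derivation:
LF mapping: 8 12 1 13 5 2 9 0 6 14 15 16 3 7 17 18 10 11 19 4
Walk LF starting at row 7, prepending L[row]:
  step 1: row=7, L[7]='$', prepend. Next row=LF[7]=0
  step 2: row=0, L[0]='x', prepend. Next row=LF[0]=8
  step 3: row=8, L[8]='Y', prepend. Next row=LF[8]=6
  step 4: row=6, L[6]='x', prepend. Next row=LF[6]=9
  step 5: row=9, L[9]='y', prepend. Next row=LF[9]=14
  step 6: row=14, L[14]='y', prepend. Next row=LF[14]=17
  step 7: row=17, L[17]='x', prepend. Next row=LF[17]=11
  step 8: row=11, L[11]='y', prepend. Next row=LF[11]=16
  step 9: row=16, L[16]='x', prepend. Next row=LF[16]=10
  step 10: row=10, L[10]='y', prepend. Next row=LF[10]=15
  step 11: row=15, L[15]='y', prepend. Next row=LF[15]=18
  step 12: row=18, L[18]='y', prepend. Next row=LF[18]=19
  step 13: row=19, L[19]='X', prepend. Next row=LF[19]=4
  step 14: row=4, L[4]='Y', prepend. Next row=LF[4]=5
  step 15: row=5, L[5]='X', prepend. Next row=LF[5]=2
  step 16: row=2, L[2]='X', prepend. Next row=LF[2]=1
  step 17: row=1, L[1]='y', prepend. Next row=LF[1]=12
  step 18: row=12, L[12]='X', prepend. Next row=LF[12]=3
  step 19: row=3, L[3]='y', prepend. Next row=LF[3]=13
  step 20: row=13, L[13]='Y', prepend. Next row=LF[13]=7
Reversed output: YyXyXXYXyyyxyxyyxYx$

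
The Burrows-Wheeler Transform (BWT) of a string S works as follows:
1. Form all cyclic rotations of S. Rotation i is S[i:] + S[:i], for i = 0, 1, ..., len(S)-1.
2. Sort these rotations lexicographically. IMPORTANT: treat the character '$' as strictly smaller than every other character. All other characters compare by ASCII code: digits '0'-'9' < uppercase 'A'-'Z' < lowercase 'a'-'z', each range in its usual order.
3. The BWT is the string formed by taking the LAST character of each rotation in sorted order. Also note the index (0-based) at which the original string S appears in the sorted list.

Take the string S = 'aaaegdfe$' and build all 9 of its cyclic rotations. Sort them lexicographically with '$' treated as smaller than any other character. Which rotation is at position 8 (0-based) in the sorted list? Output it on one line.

Answer: gdfe$aaae

Derivation:
All 9 rotations (rotation i = S[i:]+S[:i]):
  rot[0] = aaaegdfe$
  rot[1] = aaegdfe$a
  rot[2] = aegdfe$aa
  rot[3] = egdfe$aaa
  rot[4] = gdfe$aaae
  rot[5] = dfe$aaaeg
  rot[6] = fe$aaaegd
  rot[7] = e$aaaegdf
  rot[8] = $aaaegdfe
Sorted (with $ < everything):
  sorted[0] = $aaaegdfe
  sorted[1] = aaaegdfe$
  sorted[2] = aaegdfe$a
  sorted[3] = aegdfe$aa
  sorted[4] = dfe$aaaeg
  sorted[5] = e$aaaegdf
  sorted[6] = egdfe$aaa
  sorted[7] = fe$aaaegd
  sorted[8] = gdfe$aaae
sorted[8] = gdfe$aaae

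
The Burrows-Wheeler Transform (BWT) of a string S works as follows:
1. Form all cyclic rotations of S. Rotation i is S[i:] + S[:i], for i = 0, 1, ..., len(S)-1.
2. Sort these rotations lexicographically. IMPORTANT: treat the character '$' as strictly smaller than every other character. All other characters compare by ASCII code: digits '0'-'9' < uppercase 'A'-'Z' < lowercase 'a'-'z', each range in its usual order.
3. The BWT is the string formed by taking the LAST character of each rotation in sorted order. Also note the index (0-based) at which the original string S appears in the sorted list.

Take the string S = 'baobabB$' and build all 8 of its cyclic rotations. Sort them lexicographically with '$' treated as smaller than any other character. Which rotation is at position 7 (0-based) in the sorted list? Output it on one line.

All 8 rotations (rotation i = S[i:]+S[:i]):
  rot[0] = baobabB$
  rot[1] = aobabB$b
  rot[2] = obabB$ba
  rot[3] = babB$bao
  rot[4] = abB$baob
  rot[5] = bB$baoba
  rot[6] = B$baobab
  rot[7] = $baobabB
Sorted (with $ < everything):
  sorted[0] = $baobabB
  sorted[1] = B$baobab
  sorted[2] = abB$baob
  sorted[3] = aobabB$b
  sorted[4] = bB$baoba
  sorted[5] = babB$bao
  sorted[6] = baobabB$
  sorted[7] = obabB$ba
sorted[7] = obabB$ba

Answer: obabB$ba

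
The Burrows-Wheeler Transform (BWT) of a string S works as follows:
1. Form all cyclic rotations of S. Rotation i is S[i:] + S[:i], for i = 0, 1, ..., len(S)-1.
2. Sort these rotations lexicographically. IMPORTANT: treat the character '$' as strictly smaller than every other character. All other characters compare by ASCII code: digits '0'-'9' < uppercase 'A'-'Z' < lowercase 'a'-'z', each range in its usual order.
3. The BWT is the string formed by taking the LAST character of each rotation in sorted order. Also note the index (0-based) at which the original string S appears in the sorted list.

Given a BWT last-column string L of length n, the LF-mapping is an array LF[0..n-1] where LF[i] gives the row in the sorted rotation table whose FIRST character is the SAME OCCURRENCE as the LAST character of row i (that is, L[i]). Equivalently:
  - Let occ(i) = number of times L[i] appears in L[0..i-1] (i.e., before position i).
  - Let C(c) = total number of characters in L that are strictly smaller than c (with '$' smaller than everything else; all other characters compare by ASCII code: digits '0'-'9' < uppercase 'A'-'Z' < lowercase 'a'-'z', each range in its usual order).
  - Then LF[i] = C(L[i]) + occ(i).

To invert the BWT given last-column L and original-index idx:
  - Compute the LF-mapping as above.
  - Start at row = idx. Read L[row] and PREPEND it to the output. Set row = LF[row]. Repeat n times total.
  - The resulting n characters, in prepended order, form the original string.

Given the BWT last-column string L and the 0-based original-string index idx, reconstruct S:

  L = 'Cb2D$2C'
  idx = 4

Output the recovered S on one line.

LF mapping: 3 6 1 5 0 2 4
Walk LF starting at row 4, prepending L[row]:
  step 1: row=4, L[4]='$', prepend. Next row=LF[4]=0
  step 2: row=0, L[0]='C', prepend. Next row=LF[0]=3
  step 3: row=3, L[3]='D', prepend. Next row=LF[3]=5
  step 4: row=5, L[5]='2', prepend. Next row=LF[5]=2
  step 5: row=2, L[2]='2', prepend. Next row=LF[2]=1
  step 6: row=1, L[1]='b', prepend. Next row=LF[1]=6
  step 7: row=6, L[6]='C', prepend. Next row=LF[6]=4
Reversed output: Cb22DC$

Answer: Cb22DC$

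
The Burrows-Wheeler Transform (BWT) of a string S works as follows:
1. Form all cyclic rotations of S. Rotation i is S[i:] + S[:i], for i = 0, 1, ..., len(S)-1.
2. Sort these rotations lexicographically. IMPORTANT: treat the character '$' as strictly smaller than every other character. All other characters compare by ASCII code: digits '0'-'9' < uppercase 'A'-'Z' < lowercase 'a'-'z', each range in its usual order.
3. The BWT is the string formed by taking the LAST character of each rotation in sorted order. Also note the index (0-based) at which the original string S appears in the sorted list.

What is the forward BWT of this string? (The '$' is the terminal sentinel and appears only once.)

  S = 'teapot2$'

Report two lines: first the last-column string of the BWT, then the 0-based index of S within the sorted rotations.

All 8 rotations (rotation i = S[i:]+S[:i]):
  rot[0] = teapot2$
  rot[1] = eapot2$t
  rot[2] = apot2$te
  rot[3] = pot2$tea
  rot[4] = ot2$teap
  rot[5] = t2$teapo
  rot[6] = 2$teapot
  rot[7] = $teapot2
Sorted (with $ < everything):
  sorted[0] = $teapot2  (last char: '2')
  sorted[1] = 2$teapot  (last char: 't')
  sorted[2] = apot2$te  (last char: 'e')
  sorted[3] = eapot2$t  (last char: 't')
  sorted[4] = ot2$teap  (last char: 'p')
  sorted[5] = pot2$tea  (last char: 'a')
  sorted[6] = t2$teapo  (last char: 'o')
  sorted[7] = teapot2$  (last char: '$')
Last column: 2tetpao$
Original string S is at sorted index 7

Answer: 2tetpao$
7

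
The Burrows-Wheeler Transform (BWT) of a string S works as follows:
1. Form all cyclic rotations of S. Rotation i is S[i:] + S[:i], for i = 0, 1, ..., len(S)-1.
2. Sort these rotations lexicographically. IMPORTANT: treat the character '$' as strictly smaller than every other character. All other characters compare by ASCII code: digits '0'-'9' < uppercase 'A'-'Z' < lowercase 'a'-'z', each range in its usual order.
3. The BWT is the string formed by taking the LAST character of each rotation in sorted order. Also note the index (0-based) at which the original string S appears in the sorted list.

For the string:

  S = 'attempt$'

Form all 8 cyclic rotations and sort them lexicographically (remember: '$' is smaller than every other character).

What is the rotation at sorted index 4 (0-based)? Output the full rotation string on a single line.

Answer: pt$attem

Derivation:
All 8 rotations (rotation i = S[i:]+S[:i]):
  rot[0] = attempt$
  rot[1] = ttempt$a
  rot[2] = tempt$at
  rot[3] = empt$att
  rot[4] = mpt$atte
  rot[5] = pt$attem
  rot[6] = t$attemp
  rot[7] = $attempt
Sorted (with $ < everything):
  sorted[0] = $attempt
  sorted[1] = attempt$
  sorted[2] = empt$att
  sorted[3] = mpt$atte
  sorted[4] = pt$attem
  sorted[5] = t$attemp
  sorted[6] = tempt$at
  sorted[7] = ttempt$a
sorted[4] = pt$attem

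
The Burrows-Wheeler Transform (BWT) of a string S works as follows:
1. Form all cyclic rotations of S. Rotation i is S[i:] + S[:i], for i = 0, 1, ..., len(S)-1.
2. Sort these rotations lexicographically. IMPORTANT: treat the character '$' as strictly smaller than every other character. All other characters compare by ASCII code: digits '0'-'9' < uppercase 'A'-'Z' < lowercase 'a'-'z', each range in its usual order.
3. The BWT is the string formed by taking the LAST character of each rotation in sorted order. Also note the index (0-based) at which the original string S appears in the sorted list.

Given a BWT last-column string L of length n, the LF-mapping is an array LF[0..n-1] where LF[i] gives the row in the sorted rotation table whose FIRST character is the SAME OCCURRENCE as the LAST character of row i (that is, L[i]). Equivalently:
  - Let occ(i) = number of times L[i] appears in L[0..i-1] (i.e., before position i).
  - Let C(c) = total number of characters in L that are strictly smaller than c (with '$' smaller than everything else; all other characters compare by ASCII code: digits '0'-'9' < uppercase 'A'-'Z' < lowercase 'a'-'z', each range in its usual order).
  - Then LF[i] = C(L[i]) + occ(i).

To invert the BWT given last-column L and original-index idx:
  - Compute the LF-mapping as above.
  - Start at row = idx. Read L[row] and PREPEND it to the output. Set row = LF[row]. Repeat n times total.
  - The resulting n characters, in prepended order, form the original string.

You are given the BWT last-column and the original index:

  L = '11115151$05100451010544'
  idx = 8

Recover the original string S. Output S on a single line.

Answer: 1011101014541504551051$

Derivation:
LF mapping: 6 7 8 9 18 10 19 11 0 1 20 12 2 3 15 21 13 4 14 5 22 16 17
Walk LF starting at row 8, prepending L[row]:
  step 1: row=8, L[8]='$', prepend. Next row=LF[8]=0
  step 2: row=0, L[0]='1', prepend. Next row=LF[0]=6
  step 3: row=6, L[6]='5', prepend. Next row=LF[6]=19
  step 4: row=19, L[19]='0', prepend. Next row=LF[19]=5
  step 5: row=5, L[5]='1', prepend. Next row=LF[5]=10
  step 6: row=10, L[10]='5', prepend. Next row=LF[10]=20
  step 7: row=20, L[20]='5', prepend. Next row=LF[20]=22
  step 8: row=22, L[22]='4', prepend. Next row=LF[22]=17
  step 9: row=17, L[17]='0', prepend. Next row=LF[17]=4
  step 10: row=4, L[4]='5', prepend. Next row=LF[4]=18
  step 11: row=18, L[18]='1', prepend. Next row=LF[18]=14
  step 12: row=14, L[14]='4', prepend. Next row=LF[14]=15
  step 13: row=15, L[15]='5', prepend. Next row=LF[15]=21
  step 14: row=21, L[21]='4', prepend. Next row=LF[21]=16
  step 15: row=16, L[16]='1', prepend. Next row=LF[16]=13
  step 16: row=13, L[13]='0', prepend. Next row=LF[13]=3
  step 17: row=3, L[3]='1', prepend. Next row=LF[3]=9
  step 18: row=9, L[9]='0', prepend. Next row=LF[9]=1
  step 19: row=1, L[1]='1', prepend. Next row=LF[1]=7
  step 20: row=7, L[7]='1', prepend. Next row=LF[7]=11
  step 21: row=11, L[11]='1', prepend. Next row=LF[11]=12
  step 22: row=12, L[12]='0', prepend. Next row=LF[12]=2
  step 23: row=2, L[2]='1', prepend. Next row=LF[2]=8
Reversed output: 1011101014541504551051$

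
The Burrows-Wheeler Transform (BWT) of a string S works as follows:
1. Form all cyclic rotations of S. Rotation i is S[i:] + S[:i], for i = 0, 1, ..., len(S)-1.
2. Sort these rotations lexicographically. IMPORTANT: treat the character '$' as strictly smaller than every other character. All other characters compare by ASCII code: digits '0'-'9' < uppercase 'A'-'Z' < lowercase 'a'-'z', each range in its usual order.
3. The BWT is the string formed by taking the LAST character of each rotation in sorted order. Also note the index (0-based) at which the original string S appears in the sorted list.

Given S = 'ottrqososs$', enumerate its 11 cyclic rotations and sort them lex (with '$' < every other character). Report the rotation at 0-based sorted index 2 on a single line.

Answer: oss$ottrqos

Derivation:
All 11 rotations (rotation i = S[i:]+S[:i]):
  rot[0] = ottrqososs$
  rot[1] = ttrqososs$o
  rot[2] = trqososs$ot
  rot[3] = rqososs$ott
  rot[4] = qososs$ottr
  rot[5] = ososs$ottrq
  rot[6] = soss$ottrqo
  rot[7] = oss$ottrqos
  rot[8] = ss$ottrqoso
  rot[9] = s$ottrqosos
  rot[10] = $ottrqososs
Sorted (with $ < everything):
  sorted[0] = $ottrqososs
  sorted[1] = ososs$ottrq
  sorted[2] = oss$ottrqos
  sorted[3] = ottrqososs$
  sorted[4] = qososs$ottr
  sorted[5] = rqososs$ott
  sorted[6] = s$ottrqosos
  sorted[7] = soss$ottrqo
  sorted[8] = ss$ottrqoso
  sorted[9] = trqososs$ot
  sorted[10] = ttrqososs$o
sorted[2] = oss$ottrqos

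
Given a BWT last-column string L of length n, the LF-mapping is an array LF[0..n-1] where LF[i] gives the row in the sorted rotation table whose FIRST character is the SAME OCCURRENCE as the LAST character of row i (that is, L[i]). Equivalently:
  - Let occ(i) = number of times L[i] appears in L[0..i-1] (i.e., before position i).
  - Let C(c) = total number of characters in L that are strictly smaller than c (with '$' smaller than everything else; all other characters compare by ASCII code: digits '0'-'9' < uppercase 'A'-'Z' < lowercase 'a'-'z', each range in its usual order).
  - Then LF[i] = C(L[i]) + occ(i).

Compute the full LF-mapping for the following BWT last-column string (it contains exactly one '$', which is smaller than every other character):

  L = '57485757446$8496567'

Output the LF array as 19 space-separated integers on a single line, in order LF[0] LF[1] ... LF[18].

Answer: 5 12 1 16 6 13 7 14 2 3 9 0 17 4 18 10 8 11 15

Derivation:
Char counts: '$':1, '4':4, '5':4, '6':3, '7':4, '8':2, '9':1
C (first-col start): C('$')=0, C('4')=1, C('5')=5, C('6')=9, C('7')=12, C('8')=16, C('9')=18
L[0]='5': occ=0, LF[0]=C('5')+0=5+0=5
L[1]='7': occ=0, LF[1]=C('7')+0=12+0=12
L[2]='4': occ=0, LF[2]=C('4')+0=1+0=1
L[3]='8': occ=0, LF[3]=C('8')+0=16+0=16
L[4]='5': occ=1, LF[4]=C('5')+1=5+1=6
L[5]='7': occ=1, LF[5]=C('7')+1=12+1=13
L[6]='5': occ=2, LF[6]=C('5')+2=5+2=7
L[7]='7': occ=2, LF[7]=C('7')+2=12+2=14
L[8]='4': occ=1, LF[8]=C('4')+1=1+1=2
L[9]='4': occ=2, LF[9]=C('4')+2=1+2=3
L[10]='6': occ=0, LF[10]=C('6')+0=9+0=9
L[11]='$': occ=0, LF[11]=C('$')+0=0+0=0
L[12]='8': occ=1, LF[12]=C('8')+1=16+1=17
L[13]='4': occ=3, LF[13]=C('4')+3=1+3=4
L[14]='9': occ=0, LF[14]=C('9')+0=18+0=18
L[15]='6': occ=1, LF[15]=C('6')+1=9+1=10
L[16]='5': occ=3, LF[16]=C('5')+3=5+3=8
L[17]='6': occ=2, LF[17]=C('6')+2=9+2=11
L[18]='7': occ=3, LF[18]=C('7')+3=12+3=15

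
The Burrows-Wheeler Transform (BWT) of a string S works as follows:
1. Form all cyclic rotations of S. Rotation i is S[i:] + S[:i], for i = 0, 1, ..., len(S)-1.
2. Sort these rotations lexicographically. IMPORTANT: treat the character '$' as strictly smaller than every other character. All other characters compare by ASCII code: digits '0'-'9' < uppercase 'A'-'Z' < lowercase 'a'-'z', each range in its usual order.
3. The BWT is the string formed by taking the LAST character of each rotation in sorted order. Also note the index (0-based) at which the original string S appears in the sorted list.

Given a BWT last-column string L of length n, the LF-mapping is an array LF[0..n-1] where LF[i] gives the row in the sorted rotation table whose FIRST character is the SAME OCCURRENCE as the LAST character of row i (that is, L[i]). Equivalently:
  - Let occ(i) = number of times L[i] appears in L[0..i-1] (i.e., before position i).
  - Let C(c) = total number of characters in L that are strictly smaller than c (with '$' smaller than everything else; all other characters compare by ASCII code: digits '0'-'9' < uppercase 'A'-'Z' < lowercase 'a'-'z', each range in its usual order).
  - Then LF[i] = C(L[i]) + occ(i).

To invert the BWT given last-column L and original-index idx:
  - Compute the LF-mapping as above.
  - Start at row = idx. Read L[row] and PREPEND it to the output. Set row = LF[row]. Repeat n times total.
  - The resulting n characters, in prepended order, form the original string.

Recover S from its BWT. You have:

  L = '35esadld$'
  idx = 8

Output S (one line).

Answer: saddle53$

Derivation:
LF mapping: 1 2 6 8 3 4 7 5 0
Walk LF starting at row 8, prepending L[row]:
  step 1: row=8, L[8]='$', prepend. Next row=LF[8]=0
  step 2: row=0, L[0]='3', prepend. Next row=LF[0]=1
  step 3: row=1, L[1]='5', prepend. Next row=LF[1]=2
  step 4: row=2, L[2]='e', prepend. Next row=LF[2]=6
  step 5: row=6, L[6]='l', prepend. Next row=LF[6]=7
  step 6: row=7, L[7]='d', prepend. Next row=LF[7]=5
  step 7: row=5, L[5]='d', prepend. Next row=LF[5]=4
  step 8: row=4, L[4]='a', prepend. Next row=LF[4]=3
  step 9: row=3, L[3]='s', prepend. Next row=LF[3]=8
Reversed output: saddle53$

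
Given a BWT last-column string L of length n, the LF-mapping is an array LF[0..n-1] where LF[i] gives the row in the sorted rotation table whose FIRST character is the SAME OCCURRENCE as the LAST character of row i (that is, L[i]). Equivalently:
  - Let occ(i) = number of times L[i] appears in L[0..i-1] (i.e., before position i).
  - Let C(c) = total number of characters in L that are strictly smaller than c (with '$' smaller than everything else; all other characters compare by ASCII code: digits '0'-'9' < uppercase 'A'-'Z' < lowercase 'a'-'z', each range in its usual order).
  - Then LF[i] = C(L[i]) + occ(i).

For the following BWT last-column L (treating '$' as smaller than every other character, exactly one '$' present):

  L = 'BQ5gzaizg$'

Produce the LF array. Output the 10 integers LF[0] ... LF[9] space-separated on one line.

Char counts: '$':1, '5':1, 'B':1, 'Q':1, 'a':1, 'g':2, 'i':1, 'z':2
C (first-col start): C('$')=0, C('5')=1, C('B')=2, C('Q')=3, C('a')=4, C('g')=5, C('i')=7, C('z')=8
L[0]='B': occ=0, LF[0]=C('B')+0=2+0=2
L[1]='Q': occ=0, LF[1]=C('Q')+0=3+0=3
L[2]='5': occ=0, LF[2]=C('5')+0=1+0=1
L[3]='g': occ=0, LF[3]=C('g')+0=5+0=5
L[4]='z': occ=0, LF[4]=C('z')+0=8+0=8
L[5]='a': occ=0, LF[5]=C('a')+0=4+0=4
L[6]='i': occ=0, LF[6]=C('i')+0=7+0=7
L[7]='z': occ=1, LF[7]=C('z')+1=8+1=9
L[8]='g': occ=1, LF[8]=C('g')+1=5+1=6
L[9]='$': occ=0, LF[9]=C('$')+0=0+0=0

Answer: 2 3 1 5 8 4 7 9 6 0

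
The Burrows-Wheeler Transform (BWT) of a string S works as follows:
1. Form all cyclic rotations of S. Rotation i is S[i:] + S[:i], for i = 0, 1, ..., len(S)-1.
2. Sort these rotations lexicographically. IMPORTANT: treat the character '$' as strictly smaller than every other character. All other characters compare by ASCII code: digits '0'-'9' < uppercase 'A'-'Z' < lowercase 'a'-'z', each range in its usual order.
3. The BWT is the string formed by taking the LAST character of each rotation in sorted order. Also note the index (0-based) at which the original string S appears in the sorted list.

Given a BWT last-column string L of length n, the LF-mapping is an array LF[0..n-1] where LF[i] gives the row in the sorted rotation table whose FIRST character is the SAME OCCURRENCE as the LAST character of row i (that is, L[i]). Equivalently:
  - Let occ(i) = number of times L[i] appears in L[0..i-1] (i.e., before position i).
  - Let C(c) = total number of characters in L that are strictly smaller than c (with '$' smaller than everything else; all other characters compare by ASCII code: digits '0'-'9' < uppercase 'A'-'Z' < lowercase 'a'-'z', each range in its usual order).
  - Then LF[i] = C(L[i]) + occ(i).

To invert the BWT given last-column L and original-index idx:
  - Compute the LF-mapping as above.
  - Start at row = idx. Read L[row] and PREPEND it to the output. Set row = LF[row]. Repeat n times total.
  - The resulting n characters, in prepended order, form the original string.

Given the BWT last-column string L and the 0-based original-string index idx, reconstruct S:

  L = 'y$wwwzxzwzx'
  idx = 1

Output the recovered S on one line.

Answer: wwwwzxxzzy$

Derivation:
LF mapping: 7 0 1 2 3 8 5 9 4 10 6
Walk LF starting at row 1, prepending L[row]:
  step 1: row=1, L[1]='$', prepend. Next row=LF[1]=0
  step 2: row=0, L[0]='y', prepend. Next row=LF[0]=7
  step 3: row=7, L[7]='z', prepend. Next row=LF[7]=9
  step 4: row=9, L[9]='z', prepend. Next row=LF[9]=10
  step 5: row=10, L[10]='x', prepend. Next row=LF[10]=6
  step 6: row=6, L[6]='x', prepend. Next row=LF[6]=5
  step 7: row=5, L[5]='z', prepend. Next row=LF[5]=8
  step 8: row=8, L[8]='w', prepend. Next row=LF[8]=4
  step 9: row=4, L[4]='w', prepend. Next row=LF[4]=3
  step 10: row=3, L[3]='w', prepend. Next row=LF[3]=2
  step 11: row=2, L[2]='w', prepend. Next row=LF[2]=1
Reversed output: wwwwzxxzzy$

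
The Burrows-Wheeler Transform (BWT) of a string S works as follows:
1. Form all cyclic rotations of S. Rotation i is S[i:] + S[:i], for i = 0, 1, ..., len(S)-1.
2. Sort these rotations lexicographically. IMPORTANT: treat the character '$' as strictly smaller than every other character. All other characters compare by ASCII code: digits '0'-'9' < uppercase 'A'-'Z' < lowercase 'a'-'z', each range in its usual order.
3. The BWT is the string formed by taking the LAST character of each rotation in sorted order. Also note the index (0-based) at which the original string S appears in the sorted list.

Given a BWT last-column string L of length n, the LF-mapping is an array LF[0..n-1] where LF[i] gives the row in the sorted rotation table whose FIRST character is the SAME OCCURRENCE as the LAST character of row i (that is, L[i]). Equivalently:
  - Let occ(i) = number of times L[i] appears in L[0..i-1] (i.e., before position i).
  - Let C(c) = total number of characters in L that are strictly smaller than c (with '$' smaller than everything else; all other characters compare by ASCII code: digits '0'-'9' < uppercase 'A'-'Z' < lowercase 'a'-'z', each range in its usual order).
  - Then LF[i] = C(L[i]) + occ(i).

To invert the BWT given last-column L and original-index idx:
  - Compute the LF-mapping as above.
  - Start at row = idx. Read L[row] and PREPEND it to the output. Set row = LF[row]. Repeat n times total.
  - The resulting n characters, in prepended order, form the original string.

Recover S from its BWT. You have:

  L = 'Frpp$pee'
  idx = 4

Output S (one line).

LF mapping: 1 7 4 5 0 6 2 3
Walk LF starting at row 4, prepending L[row]:
  step 1: row=4, L[4]='$', prepend. Next row=LF[4]=0
  step 2: row=0, L[0]='F', prepend. Next row=LF[0]=1
  step 3: row=1, L[1]='r', prepend. Next row=LF[1]=7
  step 4: row=7, L[7]='e', prepend. Next row=LF[7]=3
  step 5: row=3, L[3]='p', prepend. Next row=LF[3]=5
  step 6: row=5, L[5]='p', prepend. Next row=LF[5]=6
  step 7: row=6, L[6]='e', prepend. Next row=LF[6]=2
  step 8: row=2, L[2]='p', prepend. Next row=LF[2]=4
Reversed output: pepperF$

Answer: pepperF$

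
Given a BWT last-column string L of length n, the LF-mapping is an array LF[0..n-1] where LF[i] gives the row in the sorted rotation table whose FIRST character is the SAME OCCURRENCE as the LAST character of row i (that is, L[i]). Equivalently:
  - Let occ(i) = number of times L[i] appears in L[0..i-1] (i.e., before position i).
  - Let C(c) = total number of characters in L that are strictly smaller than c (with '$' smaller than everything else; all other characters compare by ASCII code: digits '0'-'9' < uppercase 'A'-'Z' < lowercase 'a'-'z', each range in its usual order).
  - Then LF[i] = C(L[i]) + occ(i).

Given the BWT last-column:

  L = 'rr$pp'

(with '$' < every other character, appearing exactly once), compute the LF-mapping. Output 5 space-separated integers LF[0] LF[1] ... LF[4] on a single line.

Answer: 3 4 0 1 2

Derivation:
Char counts: '$':1, 'p':2, 'r':2
C (first-col start): C('$')=0, C('p')=1, C('r')=3
L[0]='r': occ=0, LF[0]=C('r')+0=3+0=3
L[1]='r': occ=1, LF[1]=C('r')+1=3+1=4
L[2]='$': occ=0, LF[2]=C('$')+0=0+0=0
L[3]='p': occ=0, LF[3]=C('p')+0=1+0=1
L[4]='p': occ=1, LF[4]=C('p')+1=1+1=2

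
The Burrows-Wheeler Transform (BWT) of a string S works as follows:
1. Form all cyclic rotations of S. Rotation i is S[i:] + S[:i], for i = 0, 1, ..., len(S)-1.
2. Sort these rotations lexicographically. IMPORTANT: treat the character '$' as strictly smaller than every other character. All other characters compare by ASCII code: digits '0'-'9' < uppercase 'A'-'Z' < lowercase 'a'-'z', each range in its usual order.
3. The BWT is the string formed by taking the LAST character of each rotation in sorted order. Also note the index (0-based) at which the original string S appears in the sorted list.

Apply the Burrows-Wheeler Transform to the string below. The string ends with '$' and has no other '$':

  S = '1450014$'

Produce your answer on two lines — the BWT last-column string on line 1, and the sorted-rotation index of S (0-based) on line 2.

Answer: 4500$114
4

Derivation:
All 8 rotations (rotation i = S[i:]+S[:i]):
  rot[0] = 1450014$
  rot[1] = 450014$1
  rot[2] = 50014$14
  rot[3] = 0014$145
  rot[4] = 014$1450
  rot[5] = 14$14500
  rot[6] = 4$145001
  rot[7] = $1450014
Sorted (with $ < everything):
  sorted[0] = $1450014  (last char: '4')
  sorted[1] = 0014$145  (last char: '5')
  sorted[2] = 014$1450  (last char: '0')
  sorted[3] = 14$14500  (last char: '0')
  sorted[4] = 1450014$  (last char: '$')
  sorted[5] = 4$145001  (last char: '1')
  sorted[6] = 450014$1  (last char: '1')
  sorted[7] = 50014$14  (last char: '4')
Last column: 4500$114
Original string S is at sorted index 4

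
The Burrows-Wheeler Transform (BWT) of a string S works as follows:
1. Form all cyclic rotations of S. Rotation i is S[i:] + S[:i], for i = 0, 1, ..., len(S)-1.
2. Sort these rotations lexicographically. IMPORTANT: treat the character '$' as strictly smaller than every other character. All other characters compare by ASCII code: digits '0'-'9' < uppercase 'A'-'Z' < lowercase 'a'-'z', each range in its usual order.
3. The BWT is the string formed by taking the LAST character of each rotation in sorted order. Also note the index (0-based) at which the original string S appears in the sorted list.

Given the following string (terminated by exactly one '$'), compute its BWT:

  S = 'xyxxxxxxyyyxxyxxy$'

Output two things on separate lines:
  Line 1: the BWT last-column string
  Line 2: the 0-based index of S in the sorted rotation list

All 18 rotations (rotation i = S[i:]+S[:i]):
  rot[0] = xyxxxxxxyyyxxyxxy$
  rot[1] = yxxxxxxyyyxxyxxy$x
  rot[2] = xxxxxxyyyxxyxxy$xy
  rot[3] = xxxxxyyyxxyxxy$xyx
  rot[4] = xxxxyyyxxyxxy$xyxx
  rot[5] = xxxyyyxxyxxy$xyxxx
  rot[6] = xxyyyxxyxxy$xyxxxx
  rot[7] = xyyyxxyxxy$xyxxxxx
  rot[8] = yyyxxyxxy$xyxxxxxx
  rot[9] = yyxxyxxy$xyxxxxxxy
  rot[10] = yxxyxxy$xyxxxxxxyy
  rot[11] = xxyxxy$xyxxxxxxyyy
  rot[12] = xyxxy$xyxxxxxxyyyx
  rot[13] = yxxy$xyxxxxxxyyyxx
  rot[14] = xxy$xyxxxxxxyyyxxy
  rot[15] = xy$xyxxxxxxyyyxxyx
  rot[16] = y$xyxxxxxxyyyxxyxx
  rot[17] = $xyxxxxxxyyyxxyxxy
Sorted (with $ < everything):
  sorted[0] = $xyxxxxxxyyyxxyxxy  (last char: 'y')
  sorted[1] = xxxxxxyyyxxyxxy$xy  (last char: 'y')
  sorted[2] = xxxxxyyyxxyxxy$xyx  (last char: 'x')
  sorted[3] = xxxxyyyxxyxxy$xyxx  (last char: 'x')
  sorted[4] = xxxyyyxxyxxy$xyxxx  (last char: 'x')
  sorted[5] = xxy$xyxxxxxxyyyxxy  (last char: 'y')
  sorted[6] = xxyxxy$xyxxxxxxyyy  (last char: 'y')
  sorted[7] = xxyyyxxyxxy$xyxxxx  (last char: 'x')
  sorted[8] = xy$xyxxxxxxyyyxxyx  (last char: 'x')
  sorted[9] = xyxxxxxxyyyxxyxxy$  (last char: '$')
  sorted[10] = xyxxy$xyxxxxxxyyyx  (last char: 'x')
  sorted[11] = xyyyxxyxxy$xyxxxxx  (last char: 'x')
  sorted[12] = y$xyxxxxxxyyyxxyxx  (last char: 'x')
  sorted[13] = yxxxxxxyyyxxyxxy$x  (last char: 'x')
  sorted[14] = yxxy$xyxxxxxxyyyxx  (last char: 'x')
  sorted[15] = yxxyxxy$xyxxxxxxyy  (last char: 'y')
  sorted[16] = yyxxyxxy$xyxxxxxxy  (last char: 'y')
  sorted[17] = yyyxxyxxy$xyxxxxxx  (last char: 'x')
Last column: yyxxxyyxx$xxxxxyyx
Original string S is at sorted index 9

Answer: yyxxxyyxx$xxxxxyyx
9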